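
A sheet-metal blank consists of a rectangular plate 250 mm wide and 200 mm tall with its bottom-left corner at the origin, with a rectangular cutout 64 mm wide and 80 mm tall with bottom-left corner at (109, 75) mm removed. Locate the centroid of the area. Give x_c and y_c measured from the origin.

plate: A = 250 × 200 = 50000.00, centroid at (125.00, 100.00).
hole: A = −(64 × 80) = -5120.00, centroid at (141.00, 115.00).
ΣA = 44880.00 mm²
ΣAx_c = (50000.00)(125.00) + (-5120.00)(141.00) = 5528080.00 mm³
ΣAy_c = (50000.00)(100.00) + (-5120.00)(115.00) = 4411200.00 mm³
x_c = 5528080.00 / 44880.00 = 123.17 mm
y_c = 4411200.00 / 44880.00 = 98.29 mm

x_c = 123.17 mm, y_c = 98.29 mm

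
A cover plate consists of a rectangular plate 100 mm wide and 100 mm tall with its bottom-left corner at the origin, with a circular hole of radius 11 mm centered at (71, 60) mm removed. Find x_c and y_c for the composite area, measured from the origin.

plate: A = 100 × 100 = 10000.00, centroid at (50.00, 50.00).
hole: A = −π·11² = -380.13, centroid at (71.00, 60.00).
ΣA = 9619.87 mm², ΣAx_c = 473010.58 mm³, ΣAy_c = 477192.04 mm³.
x_c = 473010.58/9619.87 = 49.17 mm; y_c = 477192.04/9619.87 = 49.60 mm.

x_c = 49.17 mm, y_c = 49.60 mm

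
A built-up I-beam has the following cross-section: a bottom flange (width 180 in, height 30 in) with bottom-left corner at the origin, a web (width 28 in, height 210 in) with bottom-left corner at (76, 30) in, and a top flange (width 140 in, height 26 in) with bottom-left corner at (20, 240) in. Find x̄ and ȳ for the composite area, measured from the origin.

bottom flange: A = 180 × 30 = 5400.00, centroid at (90.00, 15.00).
web: A = 28 × 210 = 5880.00, centroid at (90.00, 135.00).
top flange: A = 140 × 26 = 3640.00, centroid at (90.00, 253.00).
ΣA = 14920.00 in²
ΣAx̄ = (5400.00)(90.00) + (5880.00)(90.00) + (3640.00)(90.00) = 1342800.00 in³
ΣAȳ = (5400.00)(15.00) + (5880.00)(135.00) + (3640.00)(253.00) = 1795720.00 in³
x̄ = 1342800.00 / 14920.00 = 90.00 in
ȳ = 1795720.00 / 14920.00 = 120.36 in

x̄ = 90.00 in, ȳ = 120.36 in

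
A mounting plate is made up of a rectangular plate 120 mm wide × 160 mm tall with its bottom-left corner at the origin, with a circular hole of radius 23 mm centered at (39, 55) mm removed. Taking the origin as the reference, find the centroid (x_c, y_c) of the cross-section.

x_c = 61.99 mm, y_c = 82.37 mm

plate: A = 120 × 160 = 19200.00, centroid at (60.00, 80.00).
hole: A = −π·23² = -1661.90, centroid at (39.00, 55.00).
ΣA = 17538.10 mm²
ΣAx_c = (19200.00)(60.00) + (-1661.90)(39.00) = 1087185.80 mm³
ΣAy_c = (19200.00)(80.00) + (-1661.90)(55.00) = 1444595.36 mm³
x_c = 1087185.80 / 17538.10 = 61.99 mm
y_c = 1444595.36 / 17538.10 = 82.37 mm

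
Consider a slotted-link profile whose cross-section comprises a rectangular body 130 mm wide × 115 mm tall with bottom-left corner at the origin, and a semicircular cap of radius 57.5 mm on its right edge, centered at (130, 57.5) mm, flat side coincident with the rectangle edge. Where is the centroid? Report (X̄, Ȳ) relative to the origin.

X̄ = 88.05 mm, Ȳ = 57.50 mm

rectangular body: A = 130 × 115 = 14950.00, centroid at (65.00, 57.50).
semicircular end: A = ½π·57.5² = 5193.45, centroid at (154.40, 57.50).
ΣA = 20143.45 mm², ΣAX̄ = 1773637.48 mm³, ΣAȲ = 1158248.11 mm³.
X̄ = 1773637.48/20143.45 = 88.05 mm; Ȳ = 1158248.11/20143.45 = 57.50 mm.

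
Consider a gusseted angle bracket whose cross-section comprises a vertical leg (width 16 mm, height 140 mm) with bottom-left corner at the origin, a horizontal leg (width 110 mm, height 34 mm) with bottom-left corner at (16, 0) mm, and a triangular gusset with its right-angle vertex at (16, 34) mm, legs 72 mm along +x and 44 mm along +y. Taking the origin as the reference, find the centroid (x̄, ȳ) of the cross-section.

x̄ = 45.85 mm, ȳ = 39.33 mm

vertical leg: A = 16 × 140 = 2240.00, centroid at (8.00, 70.00).
horizontal leg: A = 110 × 34 = 3740.00, centroid at (71.00, 17.00).
gusset: A = ½·72·44 = 1584.00, centroid at (40.00, 48.67).
ΣA = 7564.00 mm², ΣAx̄ = 346820.00 mm³, ΣAȳ = 297468.00 mm³.
x̄ = 346820.00/7564.00 = 45.85 mm; ȳ = 297468.00/7564.00 = 39.33 mm.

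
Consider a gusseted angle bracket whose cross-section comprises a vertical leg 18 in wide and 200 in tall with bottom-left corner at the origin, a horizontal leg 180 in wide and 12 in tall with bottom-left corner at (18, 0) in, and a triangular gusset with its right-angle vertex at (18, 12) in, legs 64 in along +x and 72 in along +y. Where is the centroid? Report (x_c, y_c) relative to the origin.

Part | A | x̄ᵢ | ȳᵢ | A·x̄ᵢ | A·ȳᵢ
vertical leg | 3600.00 | 9.00 | 100.00 | 32400.00 | 360000.00
horizontal leg | 2160.00 | 108.00 | 6.00 | 233280.00 | 12960.00
gusset | 2304.00 | 39.33 | 36.00 | 90624.00 | 82944.00
Σ | 8064.00 |  |  | 356304.00 | 455904.00
x_c = 356304.00 / 8064.00 = 44.18 in
y_c = 455904.00 / 8064.00 = 56.54 in

x_c = 44.18 in, y_c = 56.54 in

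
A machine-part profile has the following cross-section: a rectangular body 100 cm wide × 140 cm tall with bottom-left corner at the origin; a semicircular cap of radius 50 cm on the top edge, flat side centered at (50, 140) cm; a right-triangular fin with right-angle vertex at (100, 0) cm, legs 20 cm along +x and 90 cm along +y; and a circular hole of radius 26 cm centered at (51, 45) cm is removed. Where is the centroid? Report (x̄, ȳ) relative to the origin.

rectangular body: A = 100 × 140 = 14000.00, centroid at (50.00, 70.00).
semicircular top: A = ½π·50² = 3926.99, centroid at (50.00, 161.22).
triangular fin: A = ½·20·90 = 900.00, centroid at (106.67, 30.00).
hole: A = −π·26² = -2123.72, centroid at (51.00, 45.00).
ΣA = 16703.27 cm²
ΣAx̄ = (14000.00)(50.00) + (3926.99)(50.00) + (900.00)(106.67) + (-2123.72)(51.00) = 884039.99 cm³
ΣAȳ = (14000.00)(70.00) + (3926.99)(161.22) + (900.00)(30.00) + (-2123.72)(45.00) = 1544544.80 cm³
x̄ = 884039.99 / 16703.27 = 52.93 cm
ȳ = 1544544.80 / 16703.27 = 92.47 cm

x̄ = 52.93 cm, ȳ = 92.47 cm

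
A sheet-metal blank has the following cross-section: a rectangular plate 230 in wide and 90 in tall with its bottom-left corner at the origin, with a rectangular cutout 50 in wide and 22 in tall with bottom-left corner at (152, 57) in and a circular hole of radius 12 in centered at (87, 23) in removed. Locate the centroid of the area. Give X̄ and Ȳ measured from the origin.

X̄ = 112.10 in, Ȳ = 44.20 in

Part | A | x̄ᵢ | ȳᵢ | A·x̄ᵢ | A·ȳᵢ
plate | 20700.00 | 115.00 | 45.00 | 2380500.00 | 931500.00
hole 1 | -1100.00 | 177.00 | 68.00 | -194700.00 | -74800.00
hole 2 | -452.39 | 87.00 | 23.00 | -39357.87 | -10404.95
Σ | 19147.61 |  |  | 2146442.13 | 846295.05
X̄ = 2146442.13 / 19147.61 = 112.10 in
Ȳ = 846295.05 / 19147.61 = 44.20 in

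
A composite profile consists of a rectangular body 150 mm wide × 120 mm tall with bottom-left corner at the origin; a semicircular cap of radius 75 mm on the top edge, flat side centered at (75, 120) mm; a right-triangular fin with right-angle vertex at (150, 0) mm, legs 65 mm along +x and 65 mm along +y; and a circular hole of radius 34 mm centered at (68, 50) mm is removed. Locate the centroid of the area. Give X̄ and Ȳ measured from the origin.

X̄ = 84.07 mm, Ȳ = 90.29 mm

Part | A | x̄ᵢ | ȳᵢ | A·x̄ᵢ | A·ȳᵢ
rectangular body | 18000.00 | 75.00 | 60.00 | 1350000.00 | 1080000.00
semicircular top | 8835.73 | 75.00 | 151.83 | 662679.70 | 1341537.52
triangular fin | 2112.50 | 171.67 | 21.67 | 362645.83 | 45770.83
hole | -3631.68 | 68.00 | 50.00 | -246954.32 | -181584.06
Σ | 25316.55 |  |  | 2128371.22 | 2285724.30
X̄ = 2128371.22 / 25316.55 = 84.07 mm
Ȳ = 2285724.30 / 25316.55 = 90.29 mm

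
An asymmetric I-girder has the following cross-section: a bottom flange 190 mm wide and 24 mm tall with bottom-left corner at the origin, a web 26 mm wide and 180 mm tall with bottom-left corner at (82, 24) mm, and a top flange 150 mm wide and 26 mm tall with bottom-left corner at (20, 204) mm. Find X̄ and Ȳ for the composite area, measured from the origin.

X̄ = 95.00 mm, Ȳ = 109.17 mm

bottom flange: A = 190 × 24 = 4560.00, centroid at (95.00, 12.00).
web: A = 26 × 180 = 4680.00, centroid at (95.00, 114.00).
top flange: A = 150 × 26 = 3900.00, centroid at (95.00, 217.00).
ΣA = 13140.00 mm²
ΣAX̄ = (4560.00)(95.00) + (4680.00)(95.00) + (3900.00)(95.00) = 1248300.00 mm³
ΣAȲ = (4560.00)(12.00) + (4680.00)(114.00) + (3900.00)(217.00) = 1434540.00 mm³
X̄ = 1248300.00 / 13140.00 = 95.00 mm
Ȳ = 1434540.00 / 13140.00 = 109.17 mm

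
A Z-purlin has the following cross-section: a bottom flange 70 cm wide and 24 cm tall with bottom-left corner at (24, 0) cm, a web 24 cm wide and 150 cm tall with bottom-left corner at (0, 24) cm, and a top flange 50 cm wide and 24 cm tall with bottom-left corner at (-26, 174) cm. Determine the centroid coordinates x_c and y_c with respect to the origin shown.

x_c = 21.78 cm, y_c = 92.56 cm

bottom flange: A = 70 × 24 = 1680.00, centroid at (59.00, 12.00).
web: A = 24 × 150 = 3600.00, centroid at (12.00, 99.00).
top flange: A = 50 × 24 = 1200.00, centroid at (-1.00, 186.00).
ΣA = 6480.00 cm², ΣAx_c = 141120.00 cm³, ΣAy_c = 599760.00 cm³.
x_c = 141120.00/6480.00 = 21.78 cm; y_c = 599760.00/6480.00 = 92.56 cm.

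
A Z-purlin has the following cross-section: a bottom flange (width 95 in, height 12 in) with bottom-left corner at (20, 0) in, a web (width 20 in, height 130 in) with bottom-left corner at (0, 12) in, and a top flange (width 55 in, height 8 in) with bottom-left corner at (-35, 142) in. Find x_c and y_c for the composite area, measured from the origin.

bottom flange: A = 95 × 12 = 1140.00, centroid at (67.50, 6.00).
web: A = 20 × 130 = 2600.00, centroid at (10.00, 77.00).
top flange: A = 55 × 8 = 440.00, centroid at (-7.50, 146.00).
ΣA = 4180.00 in², ΣAx_c = 99650.00 in³, ΣAy_c = 271280.00 in³.
x_c = 99650.00/4180.00 = 23.84 in; y_c = 271280.00/4180.00 = 64.90 in.

x_c = 23.84 in, y_c = 64.90 in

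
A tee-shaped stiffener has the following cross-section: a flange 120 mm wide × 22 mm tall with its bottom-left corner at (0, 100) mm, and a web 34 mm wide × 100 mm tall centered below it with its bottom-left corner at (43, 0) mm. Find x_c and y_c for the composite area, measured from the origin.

x_c = 60.00 mm, y_c = 76.66 mm

web: A = 34 × 100 = 3400.00, centroid at (60.00, 50.00).
flange: A = 120 × 22 = 2640.00, centroid at (60.00, 111.00).
ΣA = 6040.00 mm²
ΣAx_c = (3400.00)(60.00) + (2640.00)(60.00) = 362400.00 mm³
ΣAy_c = (3400.00)(50.00) + (2640.00)(111.00) = 463040.00 mm³
x_c = 362400.00 / 6040.00 = 60.00 mm
y_c = 463040.00 / 6040.00 = 76.66 mm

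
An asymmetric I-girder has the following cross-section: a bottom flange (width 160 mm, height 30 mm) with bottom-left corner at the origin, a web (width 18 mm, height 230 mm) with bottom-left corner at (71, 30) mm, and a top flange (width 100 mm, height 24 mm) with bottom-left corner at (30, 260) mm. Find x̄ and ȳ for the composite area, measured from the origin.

x̄ = 80.00 mm, ȳ = 116.85 mm

bottom flange: A = 160 × 30 = 4800.00, centroid at (80.00, 15.00).
web: A = 18 × 230 = 4140.00, centroid at (80.00, 145.00).
top flange: A = 100 × 24 = 2400.00, centroid at (80.00, 272.00).
ΣA = 11340.00 mm², ΣAx̄ = 907200.00 mm³, ΣAȳ = 1325100.00 mm³.
x̄ = 907200.00/11340.00 = 80.00 mm; ȳ = 1325100.00/11340.00 = 116.85 mm.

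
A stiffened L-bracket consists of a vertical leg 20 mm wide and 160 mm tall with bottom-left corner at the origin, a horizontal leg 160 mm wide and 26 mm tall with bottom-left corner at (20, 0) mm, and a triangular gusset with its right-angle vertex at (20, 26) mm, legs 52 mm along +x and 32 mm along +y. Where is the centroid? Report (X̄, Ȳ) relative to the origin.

X̄ = 58.48 mm, Ȳ = 41.58 mm

vertical leg: A = 20 × 160 = 3200.00, centroid at (10.00, 80.00).
horizontal leg: A = 160 × 26 = 4160.00, centroid at (100.00, 13.00).
gusset: A = ½·52·32 = 832.00, centroid at (37.33, 36.67).
ΣA = 8192.00 mm², ΣAX̄ = 479061.33 mm³, ΣAȲ = 340586.67 mm³.
X̄ = 479061.33/8192.00 = 58.48 mm; Ȳ = 340586.67/8192.00 = 41.58 mm.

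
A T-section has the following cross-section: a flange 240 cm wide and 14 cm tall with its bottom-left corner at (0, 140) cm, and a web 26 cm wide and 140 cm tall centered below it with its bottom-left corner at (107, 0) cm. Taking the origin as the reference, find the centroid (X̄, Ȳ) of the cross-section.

X̄ = 120.00 cm, Ȳ = 106.96 cm

web: A = 26 × 140 = 3640.00, centroid at (120.00, 70.00).
flange: A = 240 × 14 = 3360.00, centroid at (120.00, 147.00).
ΣA = 7000.00 cm², ΣAX̄ = 840000.00 cm³, ΣAȲ = 748720.00 cm³.
X̄ = 840000.00/7000.00 = 120.00 cm; Ȳ = 748720.00/7000.00 = 106.96 cm.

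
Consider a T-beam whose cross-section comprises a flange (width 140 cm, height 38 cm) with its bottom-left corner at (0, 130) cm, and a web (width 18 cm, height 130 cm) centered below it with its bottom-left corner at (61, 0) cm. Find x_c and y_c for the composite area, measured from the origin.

web: A = 18 × 130 = 2340.00, centroid at (70.00, 65.00).
flange: A = 140 × 38 = 5320.00, centroid at (70.00, 149.00).
ΣA = 7660.00 cm², ΣAx_c = 536200.00 cm³, ΣAy_c = 944780.00 cm³.
x_c = 536200.00/7660.00 = 70.00 cm; y_c = 944780.00/7660.00 = 123.34 cm.

x_c = 70.00 cm, y_c = 123.34 cm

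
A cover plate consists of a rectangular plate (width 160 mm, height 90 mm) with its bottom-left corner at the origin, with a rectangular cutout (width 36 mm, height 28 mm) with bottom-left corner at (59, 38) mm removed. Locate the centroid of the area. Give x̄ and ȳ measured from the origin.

x̄ = 80.23 mm, ȳ = 44.47 mm

Part | A | x̄ᵢ | ȳᵢ | A·x̄ᵢ | A·ȳᵢ
plate | 14400.00 | 80.00 | 45.00 | 1152000.00 | 648000.00
hole | -1008.00 | 77.00 | 52.00 | -77616.00 | -52416.00
Σ | 13392.00 |  |  | 1074384.00 | 595584.00
x̄ = 1074384.00 / 13392.00 = 80.23 mm
ȳ = 595584.00 / 13392.00 = 44.47 mm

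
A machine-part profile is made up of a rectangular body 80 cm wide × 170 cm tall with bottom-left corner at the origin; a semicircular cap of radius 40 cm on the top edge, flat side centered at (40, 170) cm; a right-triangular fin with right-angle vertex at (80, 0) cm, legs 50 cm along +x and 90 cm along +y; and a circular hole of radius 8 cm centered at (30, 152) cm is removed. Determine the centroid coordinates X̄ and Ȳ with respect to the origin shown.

X̄ = 47.13 cm, Ȳ = 91.56 cm

Part | A | x̄ᵢ | ȳᵢ | A·x̄ᵢ | A·ȳᵢ
rectangular body | 13600.00 | 40.00 | 85.00 | 544000.00 | 1156000.00
semicircular top | 2513.27 | 40.00 | 186.98 | 100530.96 | 469923.27
triangular fin | 2250.00 | 96.67 | 30.00 | 217500.00 | 67500.00
hole | -201.06 | 30.00 | 152.00 | -6031.86 | -30561.41
Σ | 18162.21 |  |  | 855999.11 | 1662861.85
X̄ = 855999.11 / 18162.21 = 47.13 cm
Ȳ = 1662861.85 / 18162.21 = 91.56 cm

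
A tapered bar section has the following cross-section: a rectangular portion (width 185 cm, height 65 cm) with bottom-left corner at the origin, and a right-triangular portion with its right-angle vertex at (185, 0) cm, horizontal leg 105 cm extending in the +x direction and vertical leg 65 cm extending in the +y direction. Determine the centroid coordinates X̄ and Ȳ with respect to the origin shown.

rectangular portion: A = 185 × 65 = 12025.00, centroid at (92.50, 32.50).
triangular portion: A = ½·105·65 = 3412.50, centroid at (220.00, 21.67).
ΣA = 15437.50 cm², ΣAX̄ = 1863062.50 cm³, ΣAȲ = 464750.00 cm³.
X̄ = 1863062.50/15437.50 = 120.68 cm; Ȳ = 464750.00/15437.50 = 30.11 cm.

X̄ = 120.68 cm, Ȳ = 30.11 cm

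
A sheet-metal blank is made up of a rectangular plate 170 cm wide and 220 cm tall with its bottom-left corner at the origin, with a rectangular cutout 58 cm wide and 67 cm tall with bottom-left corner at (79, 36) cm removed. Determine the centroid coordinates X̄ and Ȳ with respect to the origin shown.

Part | A | x̄ᵢ | ȳᵢ | A·x̄ᵢ | A·ȳᵢ
plate | 37400.00 | 85.00 | 110.00 | 3179000.00 | 4114000.00
hole | -3886.00 | 108.00 | 69.50 | -419688.00 | -270077.00
Σ | 33514.00 |  |  | 2759312.00 | 3843923.00
X̄ = 2759312.00 / 33514.00 = 82.33 cm
Ȳ = 3843923.00 / 33514.00 = 114.70 cm

X̄ = 82.33 cm, Ȳ = 114.70 cm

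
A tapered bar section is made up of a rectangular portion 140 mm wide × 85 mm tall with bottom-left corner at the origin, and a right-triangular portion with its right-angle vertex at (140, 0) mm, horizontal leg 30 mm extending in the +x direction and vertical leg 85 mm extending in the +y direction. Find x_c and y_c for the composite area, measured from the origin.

x_c = 77.74 mm, y_c = 41.13 mm

Part | A | x̄ᵢ | ȳᵢ | A·x̄ᵢ | A·ȳᵢ
rectangular portion | 11900.00 | 70.00 | 42.50 | 833000.00 | 505750.00
triangular portion | 1275.00 | 150.00 | 28.33 | 191250.00 | 36125.00
Σ | 13175.00 |  |  | 1024250.00 | 541875.00
x_c = 1024250.00 / 13175.00 = 77.74 mm
y_c = 541875.00 / 13175.00 = 41.13 mm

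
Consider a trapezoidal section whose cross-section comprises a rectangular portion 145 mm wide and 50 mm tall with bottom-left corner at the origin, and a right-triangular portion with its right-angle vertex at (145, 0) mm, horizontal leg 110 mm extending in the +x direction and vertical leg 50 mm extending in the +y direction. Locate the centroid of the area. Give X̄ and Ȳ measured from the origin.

rectangular portion: A = 145 × 50 = 7250.00, centroid at (72.50, 25.00).
triangular portion: A = ½·110·50 = 2750.00, centroid at (181.67, 16.67).
ΣA = 10000.00 mm², ΣAX̄ = 1025208.33 mm³, ΣAȲ = 227083.33 mm³.
X̄ = 1025208.33/10000.00 = 102.52 mm; Ȳ = 227083.33/10000.00 = 22.71 mm.

X̄ = 102.52 mm, Ȳ = 22.71 mm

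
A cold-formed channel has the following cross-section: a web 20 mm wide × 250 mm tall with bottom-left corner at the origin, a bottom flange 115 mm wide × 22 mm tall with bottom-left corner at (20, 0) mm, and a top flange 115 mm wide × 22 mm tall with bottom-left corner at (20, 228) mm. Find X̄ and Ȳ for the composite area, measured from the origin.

X̄ = 43.95 mm, Ȳ = 125.00 mm

web: A = 20 × 250 = 5000.00, centroid at (10.00, 125.00).
bottom flange: A = 115 × 22 = 2530.00, centroid at (77.50, 11.00).
top flange: A = 115 × 22 = 2530.00, centroid at (77.50, 239.00).
ΣA = 10060.00 mm², ΣAX̄ = 442150.00 mm³, ΣAȲ = 1257500.00 mm³.
X̄ = 442150.00/10060.00 = 43.95 mm; Ȳ = 1257500.00/10060.00 = 125.00 mm.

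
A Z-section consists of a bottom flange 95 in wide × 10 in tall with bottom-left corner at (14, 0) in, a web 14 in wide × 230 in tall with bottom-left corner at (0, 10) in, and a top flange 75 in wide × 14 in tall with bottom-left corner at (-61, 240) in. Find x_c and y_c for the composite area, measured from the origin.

x_c = 10.78 in, y_c = 127.70 in

Part | A | x̄ᵢ | ȳᵢ | A·x̄ᵢ | A·ȳᵢ
bottom flange | 950.00 | 61.50 | 5.00 | 58425.00 | 4750.00
web | 3220.00 | 7.00 | 125.00 | 22540.00 | 402500.00
top flange | 1050.00 | -23.50 | 247.00 | -24675.00 | 259350.00
Σ | 5220.00 |  |  | 56290.00 | 666600.00
x_c = 56290.00 / 5220.00 = 10.78 in
y_c = 666600.00 / 5220.00 = 127.70 in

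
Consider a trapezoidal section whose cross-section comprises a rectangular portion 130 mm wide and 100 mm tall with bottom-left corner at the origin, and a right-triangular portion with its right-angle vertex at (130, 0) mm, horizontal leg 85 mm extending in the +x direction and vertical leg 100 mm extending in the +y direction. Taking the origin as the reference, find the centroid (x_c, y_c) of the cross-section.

Part | A | x̄ᵢ | ȳᵢ | A·x̄ᵢ | A·ȳᵢ
rectangular portion | 13000.00 | 65.00 | 50.00 | 845000.00 | 650000.00
triangular portion | 4250.00 | 158.33 | 33.33 | 672916.67 | 141666.67
Σ | 17250.00 |  |  | 1517916.67 | 791666.67
x_c = 1517916.67 / 17250.00 = 88.00 mm
y_c = 791666.67 / 17250.00 = 45.89 mm

x_c = 88.00 mm, y_c = 45.89 mm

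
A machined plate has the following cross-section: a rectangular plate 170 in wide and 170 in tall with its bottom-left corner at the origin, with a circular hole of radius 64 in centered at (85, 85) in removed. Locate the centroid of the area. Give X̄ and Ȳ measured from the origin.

plate: A = 170 × 170 = 28900.00, centroid at (85.00, 85.00).
hole: A = −π·64² = -12867.96, centroid at (85.00, 85.00).
ΣA = 16032.04 in²
ΣAX̄ = (28900.00)(85.00) + (-12867.96)(85.00) = 1362723.10 in³
ΣAȲ = (28900.00)(85.00) + (-12867.96)(85.00) = 1362723.10 in³
X̄ = 1362723.10 / 16032.04 = 85.00 in
Ȳ = 1362723.10 / 16032.04 = 85.00 in

X̄ = 85.00 in, Ȳ = 85.00 in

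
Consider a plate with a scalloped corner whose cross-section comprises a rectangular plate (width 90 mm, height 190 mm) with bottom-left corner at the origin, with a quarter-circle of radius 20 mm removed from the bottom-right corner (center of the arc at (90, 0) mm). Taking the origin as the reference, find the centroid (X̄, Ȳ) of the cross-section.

X̄ = 44.32 mm, Ȳ = 96.62 mm

plate: A = 90 × 190 = 17100.00, centroid at (45.00, 95.00).
removed quarter-circle: A = −¼π·20² = -314.16, centroid at (81.51, 8.49).
ΣA = 16785.84 mm², ΣAX̄ = 743892.33 mm³, ΣAȲ = 1621833.33 mm³.
X̄ = 743892.33/16785.84 = 44.32 mm; Ȳ = 1621833.33/16785.84 = 96.62 mm.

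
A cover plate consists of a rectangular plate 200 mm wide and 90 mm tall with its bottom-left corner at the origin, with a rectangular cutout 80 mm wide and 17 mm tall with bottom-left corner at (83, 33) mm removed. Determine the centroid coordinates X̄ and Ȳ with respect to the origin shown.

plate: A = 200 × 90 = 18000.00, centroid at (100.00, 45.00).
hole: A = −(80 × 17) = -1360.00, centroid at (123.00, 41.50).
ΣA = 16640.00 mm², ΣAX̄ = 1632720.00 mm³, ΣAȲ = 753560.00 mm³.
X̄ = 1632720.00/16640.00 = 98.12 mm; Ȳ = 753560.00/16640.00 = 45.29 mm.

X̄ = 98.12 mm, Ȳ = 45.29 mm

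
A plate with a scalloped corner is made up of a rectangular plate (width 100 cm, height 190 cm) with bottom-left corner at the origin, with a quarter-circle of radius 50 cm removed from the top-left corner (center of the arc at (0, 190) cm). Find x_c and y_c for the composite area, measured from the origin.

plate: A = 100 × 190 = 19000.00, centroid at (50.00, 95.00).
removed quarter-circle: A = −¼π·50² = -1963.50, centroid at (21.22, 168.78).
ΣA = 17036.50 cm², ΣAx_c = 908333.33 cm³, ΣAy_c = 1473602.54 cm³.
x_c = 908333.33/17036.50 = 53.32 cm; y_c = 1473602.54/17036.50 = 86.50 cm.

x_c = 53.32 cm, y_c = 86.50 cm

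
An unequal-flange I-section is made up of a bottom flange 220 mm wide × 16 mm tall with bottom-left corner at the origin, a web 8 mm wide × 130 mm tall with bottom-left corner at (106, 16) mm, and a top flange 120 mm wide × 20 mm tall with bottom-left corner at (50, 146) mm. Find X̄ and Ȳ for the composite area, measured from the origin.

Part | A | x̄ᵢ | ȳᵢ | A·x̄ᵢ | A·ȳᵢ
bottom flange | 3520.00 | 110.00 | 8.00 | 387200.00 | 28160.00
web | 1040.00 | 110.00 | 81.00 | 114400.00 | 84240.00
top flange | 2400.00 | 110.00 | 156.00 | 264000.00 | 374400.00
Σ | 6960.00 |  |  | 765600.00 | 486800.00
X̄ = 765600.00 / 6960.00 = 110.00 mm
Ȳ = 486800.00 / 6960.00 = 69.94 mm

X̄ = 110.00 mm, Ȳ = 69.94 mm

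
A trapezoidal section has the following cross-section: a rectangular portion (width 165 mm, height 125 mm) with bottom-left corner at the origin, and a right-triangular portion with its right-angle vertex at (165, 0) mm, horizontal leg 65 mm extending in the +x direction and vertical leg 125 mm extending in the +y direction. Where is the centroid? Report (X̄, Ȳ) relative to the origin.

Part | A | x̄ᵢ | ȳᵢ | A·x̄ᵢ | A·ȳᵢ
rectangular portion | 20625.00 | 82.50 | 62.50 | 1701562.50 | 1289062.50
triangular portion | 4062.50 | 186.67 | 41.67 | 758333.33 | 169270.83
Σ | 24687.50 |  |  | 2459895.83 | 1458333.33
X̄ = 2459895.83 / 24687.50 = 99.64 mm
Ȳ = 1458333.33 / 24687.50 = 59.07 mm

X̄ = 99.64 mm, Ȳ = 59.07 mm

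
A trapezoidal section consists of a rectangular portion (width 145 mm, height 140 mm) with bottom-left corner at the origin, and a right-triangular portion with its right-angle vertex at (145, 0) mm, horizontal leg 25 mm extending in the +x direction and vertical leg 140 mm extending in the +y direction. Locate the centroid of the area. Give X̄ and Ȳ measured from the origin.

Part | A | x̄ᵢ | ȳᵢ | A·x̄ᵢ | A·ȳᵢ
rectangular portion | 20300.00 | 72.50 | 70.00 | 1471750.00 | 1421000.00
triangular portion | 1750.00 | 153.33 | 46.67 | 268333.33 | 81666.67
Σ | 22050.00 |  |  | 1740083.33 | 1502666.67
X̄ = 1740083.33 / 22050.00 = 78.92 mm
Ȳ = 1502666.67 / 22050.00 = 68.15 mm

X̄ = 78.92 mm, Ȳ = 68.15 mm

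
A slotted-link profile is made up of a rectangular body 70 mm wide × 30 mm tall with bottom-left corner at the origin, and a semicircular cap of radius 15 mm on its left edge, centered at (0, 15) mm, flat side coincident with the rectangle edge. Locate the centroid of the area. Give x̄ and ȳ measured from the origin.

x̄ = 29.04 mm, ȳ = 15.00 mm

rectangular body: A = 70 × 30 = 2100.00, centroid at (35.00, 15.00).
semicircular end: A = ½π·15² = 353.43, centroid at (-6.37, 15.00).
ΣA = 2453.43 mm²
ΣAx̄ = (2100.00)(35.00) + (353.43)(-6.37) = 71250.00 mm³
ΣAȳ = (2100.00)(15.00) + (353.43)(15.00) = 36801.44 mm³
x̄ = 71250.00 / 2453.43 = 29.04 mm
ȳ = 36801.44 / 2453.43 = 15.00 mm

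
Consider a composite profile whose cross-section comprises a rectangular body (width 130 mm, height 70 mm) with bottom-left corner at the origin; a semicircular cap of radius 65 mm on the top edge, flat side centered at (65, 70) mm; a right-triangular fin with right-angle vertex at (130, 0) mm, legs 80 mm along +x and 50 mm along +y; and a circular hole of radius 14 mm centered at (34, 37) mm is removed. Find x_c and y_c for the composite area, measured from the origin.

x_c = 76.82 mm, y_c = 57.05 mm

Part | A | x̄ᵢ | ȳᵢ | A·x̄ᵢ | A·ȳᵢ
rectangular body | 9100.00 | 65.00 | 35.00 | 591500.00 | 318500.00
semicircular top | 6636.61 | 65.00 | 97.59 | 431379.94 | 647646.35
triangular fin | 2000.00 | 156.67 | 16.67 | 313333.33 | 33333.33
hole | -615.75 | 34.00 | 37.00 | -20935.57 | -22782.83
Σ | 17120.86 |  |  | 1315277.70 | 976696.85
x_c = 1315277.70 / 17120.86 = 76.82 mm
y_c = 976696.85 / 17120.86 = 57.05 mm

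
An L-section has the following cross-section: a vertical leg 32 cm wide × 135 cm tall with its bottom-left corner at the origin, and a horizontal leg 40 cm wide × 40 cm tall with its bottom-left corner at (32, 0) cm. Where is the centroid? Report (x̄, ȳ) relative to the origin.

x̄ = 25.73 cm, ȳ = 54.66 cm

vertical leg: A = 32 × 135 = 4320.00, centroid at (16.00, 67.50).
horizontal leg: A = 40 × 40 = 1600.00, centroid at (52.00, 20.00).
ΣA = 5920.00 cm², ΣAx̄ = 152320.00 cm³, ΣAȳ = 323600.00 cm³.
x̄ = 152320.00/5920.00 = 25.73 cm; ȳ = 323600.00/5920.00 = 54.66 cm.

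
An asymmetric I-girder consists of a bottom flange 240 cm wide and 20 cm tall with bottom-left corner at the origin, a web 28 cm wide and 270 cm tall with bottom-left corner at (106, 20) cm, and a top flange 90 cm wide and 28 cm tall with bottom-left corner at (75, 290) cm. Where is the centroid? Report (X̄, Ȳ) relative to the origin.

X̄ = 120.00 cm, Ȳ = 133.46 cm

Part | A | x̄ᵢ | ȳᵢ | A·x̄ᵢ | A·ȳᵢ
bottom flange | 4800.00 | 120.00 | 10.00 | 576000.00 | 48000.00
web | 7560.00 | 120.00 | 155.00 | 907200.00 | 1171800.00
top flange | 2520.00 | 120.00 | 304.00 | 302400.00 | 766080.00
Σ | 14880.00 |  |  | 1785600.00 | 1985880.00
X̄ = 1785600.00 / 14880.00 = 120.00 cm
Ȳ = 1985880.00 / 14880.00 = 133.46 cm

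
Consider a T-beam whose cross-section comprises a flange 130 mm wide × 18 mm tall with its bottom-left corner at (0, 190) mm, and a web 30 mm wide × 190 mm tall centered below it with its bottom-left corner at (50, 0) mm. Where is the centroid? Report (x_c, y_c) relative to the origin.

x_c = 65.00 mm, y_c = 125.27 mm

web: A = 30 × 190 = 5700.00, centroid at (65.00, 95.00).
flange: A = 130 × 18 = 2340.00, centroid at (65.00, 199.00).
ΣA = 8040.00 mm², ΣAx_c = 522600.00 mm³, ΣAy_c = 1007160.00 mm³.
x_c = 522600.00/8040.00 = 65.00 mm; y_c = 1007160.00/8040.00 = 125.27 mm.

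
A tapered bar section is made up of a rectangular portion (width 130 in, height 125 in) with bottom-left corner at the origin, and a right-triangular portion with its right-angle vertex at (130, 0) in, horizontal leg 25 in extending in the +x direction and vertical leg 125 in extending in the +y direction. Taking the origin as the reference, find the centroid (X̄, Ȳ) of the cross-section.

Part | A | x̄ᵢ | ȳᵢ | A·x̄ᵢ | A·ȳᵢ
rectangular portion | 16250.00 | 65.00 | 62.50 | 1056250.00 | 1015625.00
triangular portion | 1562.50 | 138.33 | 41.67 | 216145.83 | 65104.17
Σ | 17812.50 |  |  | 1272395.83 | 1080729.17
X̄ = 1272395.83 / 17812.50 = 71.43 in
Ȳ = 1080729.17 / 17812.50 = 60.67 in

X̄ = 71.43 in, Ȳ = 60.67 in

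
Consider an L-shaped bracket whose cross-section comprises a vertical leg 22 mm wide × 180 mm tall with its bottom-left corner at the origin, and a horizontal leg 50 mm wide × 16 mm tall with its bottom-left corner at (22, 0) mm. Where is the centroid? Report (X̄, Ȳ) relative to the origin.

Part | A | x̄ᵢ | ȳᵢ | A·x̄ᵢ | A·ȳᵢ
vertical leg | 3960.00 | 11.00 | 90.00 | 43560.00 | 356400.00
horizontal leg | 800.00 | 47.00 | 8.00 | 37600.00 | 6400.00
Σ | 4760.00 |  |  | 81160.00 | 362800.00
X̄ = 81160.00 / 4760.00 = 17.05 mm
Ȳ = 362800.00 / 4760.00 = 76.22 mm

X̄ = 17.05 mm, Ȳ = 76.22 mm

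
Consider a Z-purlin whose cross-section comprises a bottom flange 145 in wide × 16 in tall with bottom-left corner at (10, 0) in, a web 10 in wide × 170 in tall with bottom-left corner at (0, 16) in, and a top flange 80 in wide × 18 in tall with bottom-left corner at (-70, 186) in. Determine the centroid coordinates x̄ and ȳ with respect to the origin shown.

x̄ = 28.70 in, ȳ = 86.27 in

bottom flange: A = 145 × 16 = 2320.00, centroid at (82.50, 8.00).
web: A = 10 × 170 = 1700.00, centroid at (5.00, 101.00).
top flange: A = 80 × 18 = 1440.00, centroid at (-30.00, 195.00).
ΣA = 5460.00 in², ΣAx̄ = 156700.00 in³, ΣAȳ = 471060.00 in³.
x̄ = 156700.00/5460.00 = 28.70 in; ȳ = 471060.00/5460.00 = 86.27 in.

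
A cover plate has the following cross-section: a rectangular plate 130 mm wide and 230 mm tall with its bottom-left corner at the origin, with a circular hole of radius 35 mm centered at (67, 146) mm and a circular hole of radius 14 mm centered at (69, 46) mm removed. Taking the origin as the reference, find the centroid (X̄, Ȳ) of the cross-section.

X̄ = 64.60 mm, Ȳ = 111.98 mm

Part | A | x̄ᵢ | ȳᵢ | A·x̄ᵢ | A·ȳᵢ
plate | 29900.00 | 65.00 | 115.00 | 1943500.00 | 3438500.00
hole 1 | -3848.45 | 67.00 | 146.00 | -257846.22 | -561873.85
hole 2 | -615.75 | 69.00 | 46.00 | -42486.90 | -28324.60
Σ | 25435.80 |  |  | 1643166.88 | 2848301.55
X̄ = 1643166.88 / 25435.80 = 64.60 mm
Ȳ = 2848301.55 / 25435.80 = 111.98 mm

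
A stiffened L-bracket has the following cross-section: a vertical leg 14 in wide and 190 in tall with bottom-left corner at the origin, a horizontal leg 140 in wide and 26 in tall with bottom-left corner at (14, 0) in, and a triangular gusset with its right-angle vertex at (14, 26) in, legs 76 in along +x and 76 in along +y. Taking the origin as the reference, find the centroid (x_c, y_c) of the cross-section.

vertical leg: A = 14 × 190 = 2660.00, centroid at (7.00, 95.00).
horizontal leg: A = 140 × 26 = 3640.00, centroid at (84.00, 13.00).
gusset: A = ½·76·76 = 2888.00, centroid at (39.33, 51.33).
ΣA = 9188.00 in², ΣAx_c = 437974.67 in³, ΣAy_c = 448270.67 in³.
x_c = 437974.67/9188.00 = 47.67 in; y_c = 448270.67/9188.00 = 48.79 in.

x_c = 47.67 in, y_c = 48.79 in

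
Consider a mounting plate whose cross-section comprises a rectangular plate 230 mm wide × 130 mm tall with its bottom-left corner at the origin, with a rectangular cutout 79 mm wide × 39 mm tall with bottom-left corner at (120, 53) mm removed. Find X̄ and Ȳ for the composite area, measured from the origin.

X̄ = 109.89 mm, Ȳ = 64.14 mm

Part | A | x̄ᵢ | ȳᵢ | A·x̄ᵢ | A·ȳᵢ
plate | 29900.00 | 115.00 | 65.00 | 3438500.00 | 1943500.00
hole | -3081.00 | 159.50 | 72.50 | -491419.50 | -223372.50
Σ | 26819.00 |  |  | 2947080.50 | 1720127.50
X̄ = 2947080.50 / 26819.00 = 109.89 mm
Ȳ = 1720127.50 / 26819.00 = 64.14 mm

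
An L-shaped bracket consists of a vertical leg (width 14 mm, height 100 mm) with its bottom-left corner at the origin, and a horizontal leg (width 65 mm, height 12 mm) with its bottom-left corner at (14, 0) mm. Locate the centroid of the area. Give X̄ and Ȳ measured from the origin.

vertical leg: A = 14 × 100 = 1400.00, centroid at (7.00, 50.00).
horizontal leg: A = 65 × 12 = 780.00, centroid at (46.50, 6.00).
ΣA = 2180.00 mm²
ΣAX̄ = (1400.00)(7.00) + (780.00)(46.50) = 46070.00 mm³
ΣAȲ = (1400.00)(50.00) + (780.00)(6.00) = 74680.00 mm³
X̄ = 46070.00 / 2180.00 = 21.13 mm
Ȳ = 74680.00 / 2180.00 = 34.26 mm

X̄ = 21.13 mm, Ȳ = 34.26 mm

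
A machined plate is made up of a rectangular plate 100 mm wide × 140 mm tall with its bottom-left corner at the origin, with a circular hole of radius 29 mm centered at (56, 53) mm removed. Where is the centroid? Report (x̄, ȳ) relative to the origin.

Part | A | x̄ᵢ | ȳᵢ | A·x̄ᵢ | A·ȳᵢ
plate | 14000.00 | 50.00 | 70.00 | 700000.00 | 980000.00
hole | -2642.08 | 56.00 | 53.00 | -147956.45 | -140030.21
Σ | 11357.92 |  |  | 552043.55 | 839969.79
x̄ = 552043.55 / 11357.92 = 48.60 mm
ȳ = 839969.79 / 11357.92 = 73.95 mm

x̄ = 48.60 mm, ȳ = 73.95 mm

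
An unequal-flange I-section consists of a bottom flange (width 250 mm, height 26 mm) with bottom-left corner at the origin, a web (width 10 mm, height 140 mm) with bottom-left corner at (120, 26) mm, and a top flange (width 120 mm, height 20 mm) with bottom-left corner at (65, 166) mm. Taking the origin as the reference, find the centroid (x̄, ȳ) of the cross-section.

bottom flange: A = 250 × 26 = 6500.00, centroid at (125.00, 13.00).
web: A = 10 × 140 = 1400.00, centroid at (125.00, 96.00).
top flange: A = 120 × 20 = 2400.00, centroid at (125.00, 176.00).
ΣA = 10300.00 mm², ΣAx̄ = 1287500.00 mm³, ΣAȳ = 641300.00 mm³.
x̄ = 1287500.00/10300.00 = 125.00 mm; ȳ = 641300.00/10300.00 = 62.26 mm.

x̄ = 125.00 mm, ȳ = 62.26 mm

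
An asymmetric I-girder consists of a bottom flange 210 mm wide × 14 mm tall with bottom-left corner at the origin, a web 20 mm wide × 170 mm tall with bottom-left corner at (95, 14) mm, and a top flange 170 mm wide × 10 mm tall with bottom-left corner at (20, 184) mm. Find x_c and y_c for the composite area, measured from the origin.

Part | A | x̄ᵢ | ȳᵢ | A·x̄ᵢ | A·ȳᵢ
bottom flange | 2940.00 | 105.00 | 7.00 | 308700.00 | 20580.00
web | 3400.00 | 105.00 | 99.00 | 357000.00 | 336600.00
top flange | 1700.00 | 105.00 | 189.00 | 178500.00 | 321300.00
Σ | 8040.00 |  |  | 844200.00 | 678480.00
x_c = 844200.00 / 8040.00 = 105.00 mm
y_c = 678480.00 / 8040.00 = 84.39 mm

x_c = 105.00 mm, y_c = 84.39 mm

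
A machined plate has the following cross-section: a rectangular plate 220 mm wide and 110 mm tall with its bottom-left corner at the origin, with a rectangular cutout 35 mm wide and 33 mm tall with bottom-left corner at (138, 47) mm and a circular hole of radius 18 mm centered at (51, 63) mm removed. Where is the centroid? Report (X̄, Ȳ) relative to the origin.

X̄ = 110.34 mm, Ȳ = 54.18 mm

plate: A = 220 × 110 = 24200.00, centroid at (110.00, 55.00).
hole 1: A = −(35 × 33) = -1155.00, centroid at (155.50, 63.50).
hole 2: A = −π·18² = -1017.88, centroid at (51.00, 63.00).
ΣA = 22027.12 mm²
ΣAX̄ = (24200.00)(110.00) + (-1155.00)(155.50) + (-1017.88)(51.00) = 2430485.82 mm³
ΣAȲ = (24200.00)(55.00) + (-1155.00)(63.50) + (-1017.88)(63.00) = 1193531.31 mm³
X̄ = 2430485.82 / 22027.12 = 110.34 mm
Ȳ = 1193531.31 / 22027.12 = 54.18 mm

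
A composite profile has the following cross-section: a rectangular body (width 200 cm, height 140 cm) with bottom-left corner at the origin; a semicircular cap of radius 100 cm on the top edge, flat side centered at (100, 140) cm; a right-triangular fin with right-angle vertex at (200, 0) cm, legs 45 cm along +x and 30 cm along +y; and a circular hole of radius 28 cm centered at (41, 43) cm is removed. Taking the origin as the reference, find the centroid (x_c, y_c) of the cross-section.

rectangular body: A = 200 × 140 = 28000.00, centroid at (100.00, 70.00).
semicircular top: A = ½π·100² = 15707.96, centroid at (100.00, 182.44).
triangular fin: A = ½·45·30 = 675.00, centroid at (215.00, 10.00).
hole: A = −π·28² = -2463.01, centroid at (41.00, 43.00).
ΣA = 41919.95 cm², ΣAx_c = 4414937.97 cm³, ΣAy_c = 4726622.15 cm³.
x_c = 4414937.97/41919.95 = 105.32 cm; y_c = 4726622.15/41919.95 = 112.75 cm.

x_c = 105.32 cm, y_c = 112.75 cm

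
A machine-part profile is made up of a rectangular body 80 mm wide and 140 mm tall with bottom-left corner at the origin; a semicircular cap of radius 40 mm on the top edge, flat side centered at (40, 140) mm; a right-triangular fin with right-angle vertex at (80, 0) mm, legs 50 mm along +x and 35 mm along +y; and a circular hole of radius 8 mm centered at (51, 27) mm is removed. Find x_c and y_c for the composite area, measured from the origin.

Part | A | x̄ᵢ | ȳᵢ | A·x̄ᵢ | A·ȳᵢ
rectangular body | 11200.00 | 40.00 | 70.00 | 448000.00 | 784000.00
semicircular top | 2513.27 | 40.00 | 156.98 | 100530.96 | 394525.04
triangular fin | 875.00 | 96.67 | 11.67 | 84583.33 | 10208.33
hole | -201.06 | 51.00 | 27.00 | -10254.16 | -5428.67
Σ | 14387.21 |  |  | 622860.14 | 1183304.71
x_c = 622860.14 / 14387.21 = 43.29 mm
y_c = 1183304.71 / 14387.21 = 82.25 mm

x_c = 43.29 mm, y_c = 82.25 mm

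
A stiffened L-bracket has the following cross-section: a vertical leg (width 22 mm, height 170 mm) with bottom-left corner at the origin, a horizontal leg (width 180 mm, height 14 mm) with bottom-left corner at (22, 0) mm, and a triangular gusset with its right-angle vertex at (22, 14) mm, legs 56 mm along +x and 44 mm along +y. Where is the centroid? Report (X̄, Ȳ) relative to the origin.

X̄ = 49.85 mm, Ȳ = 49.50 mm

vertical leg: A = 22 × 170 = 3740.00, centroid at (11.00, 85.00).
horizontal leg: A = 180 × 14 = 2520.00, centroid at (112.00, 7.00).
gusset: A = ½·56·44 = 1232.00, centroid at (40.67, 28.67).
ΣA = 7492.00 mm²
ΣAX̄ = (3740.00)(11.00) + (2520.00)(112.00) + (1232.00)(40.67) = 373481.33 mm³
ΣAȲ = (3740.00)(85.00) + (2520.00)(7.00) + (1232.00)(28.67) = 370857.33 mm³
X̄ = 373481.33 / 7492.00 = 49.85 mm
Ȳ = 370857.33 / 7492.00 = 49.50 mm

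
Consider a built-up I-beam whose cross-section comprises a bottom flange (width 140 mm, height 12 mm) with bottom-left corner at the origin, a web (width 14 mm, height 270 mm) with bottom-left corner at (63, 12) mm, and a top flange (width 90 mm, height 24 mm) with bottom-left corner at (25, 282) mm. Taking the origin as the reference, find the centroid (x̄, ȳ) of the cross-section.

x̄ = 70.00 mm, ȳ = 157.58 mm

bottom flange: A = 140 × 12 = 1680.00, centroid at (70.00, 6.00).
web: A = 14 × 270 = 3780.00, centroid at (70.00, 147.00).
top flange: A = 90 × 24 = 2160.00, centroid at (70.00, 294.00).
ΣA = 7620.00 mm², ΣAx̄ = 533400.00 mm³, ΣAȳ = 1200780.00 mm³.
x̄ = 533400.00/7620.00 = 70.00 mm; ȳ = 1200780.00/7620.00 = 157.58 mm.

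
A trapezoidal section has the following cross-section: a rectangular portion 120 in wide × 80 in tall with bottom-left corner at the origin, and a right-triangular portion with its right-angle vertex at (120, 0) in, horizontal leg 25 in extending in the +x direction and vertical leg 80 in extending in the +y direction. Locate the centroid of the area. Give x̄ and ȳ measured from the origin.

Part | A | x̄ᵢ | ȳᵢ | A·x̄ᵢ | A·ȳᵢ
rectangular portion | 9600.00 | 60.00 | 40.00 | 576000.00 | 384000.00
triangular portion | 1000.00 | 128.33 | 26.67 | 128333.33 | 26666.67
Σ | 10600.00 |  |  | 704333.33 | 410666.67
x̄ = 704333.33 / 10600.00 = 66.45 in
ȳ = 410666.67 / 10600.00 = 38.74 in

x̄ = 66.45 in, ȳ = 38.74 in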